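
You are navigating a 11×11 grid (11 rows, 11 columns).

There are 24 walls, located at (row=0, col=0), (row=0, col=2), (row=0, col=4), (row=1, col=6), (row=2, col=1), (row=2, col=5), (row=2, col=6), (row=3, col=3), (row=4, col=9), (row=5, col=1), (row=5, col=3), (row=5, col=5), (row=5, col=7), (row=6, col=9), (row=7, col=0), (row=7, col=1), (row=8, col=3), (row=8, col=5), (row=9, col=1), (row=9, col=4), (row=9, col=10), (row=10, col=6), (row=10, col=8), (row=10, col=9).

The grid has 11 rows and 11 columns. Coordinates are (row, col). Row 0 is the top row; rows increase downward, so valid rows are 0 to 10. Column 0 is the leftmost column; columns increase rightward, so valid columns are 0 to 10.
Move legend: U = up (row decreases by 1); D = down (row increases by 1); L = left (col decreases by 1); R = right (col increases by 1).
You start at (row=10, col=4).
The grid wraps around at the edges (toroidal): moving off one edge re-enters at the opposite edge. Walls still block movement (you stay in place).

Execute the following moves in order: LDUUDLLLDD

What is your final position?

Answer: Final position: (row=10, col=0)

Derivation:
Start: (row=10, col=4)
  L (left): (row=10, col=4) -> (row=10, col=3)
  D (down): (row=10, col=3) -> (row=0, col=3)
  U (up): (row=0, col=3) -> (row=10, col=3)
  U (up): (row=10, col=3) -> (row=9, col=3)
  D (down): (row=9, col=3) -> (row=10, col=3)
  L (left): (row=10, col=3) -> (row=10, col=2)
  L (left): (row=10, col=2) -> (row=10, col=1)
  L (left): (row=10, col=1) -> (row=10, col=0)
  D (down): blocked, stay at (row=10, col=0)
  D (down): blocked, stay at (row=10, col=0)
Final: (row=10, col=0)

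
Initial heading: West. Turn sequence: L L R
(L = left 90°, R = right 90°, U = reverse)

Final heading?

Start: West
  L (left (90° counter-clockwise)) -> South
  L (left (90° counter-clockwise)) -> East
  R (right (90° clockwise)) -> South
Final: South

Answer: Final heading: South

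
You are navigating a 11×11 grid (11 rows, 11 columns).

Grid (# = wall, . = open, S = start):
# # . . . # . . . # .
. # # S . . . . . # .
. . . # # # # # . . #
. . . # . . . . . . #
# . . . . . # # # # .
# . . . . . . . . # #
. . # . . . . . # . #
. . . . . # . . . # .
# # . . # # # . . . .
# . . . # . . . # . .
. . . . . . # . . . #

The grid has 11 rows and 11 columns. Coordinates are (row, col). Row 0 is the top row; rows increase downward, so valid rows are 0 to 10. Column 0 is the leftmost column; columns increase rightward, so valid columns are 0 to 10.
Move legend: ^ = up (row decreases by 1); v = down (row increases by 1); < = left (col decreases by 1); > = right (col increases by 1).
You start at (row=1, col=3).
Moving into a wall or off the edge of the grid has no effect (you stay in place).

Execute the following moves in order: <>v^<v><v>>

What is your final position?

Start: (row=1, col=3)
  < (left): blocked, stay at (row=1, col=3)
  > (right): (row=1, col=3) -> (row=1, col=4)
  v (down): blocked, stay at (row=1, col=4)
  ^ (up): (row=1, col=4) -> (row=0, col=4)
  < (left): (row=0, col=4) -> (row=0, col=3)
  v (down): (row=0, col=3) -> (row=1, col=3)
  > (right): (row=1, col=3) -> (row=1, col=4)
  < (left): (row=1, col=4) -> (row=1, col=3)
  v (down): blocked, stay at (row=1, col=3)
  > (right): (row=1, col=3) -> (row=1, col=4)
  > (right): (row=1, col=4) -> (row=1, col=5)
Final: (row=1, col=5)

Answer: Final position: (row=1, col=5)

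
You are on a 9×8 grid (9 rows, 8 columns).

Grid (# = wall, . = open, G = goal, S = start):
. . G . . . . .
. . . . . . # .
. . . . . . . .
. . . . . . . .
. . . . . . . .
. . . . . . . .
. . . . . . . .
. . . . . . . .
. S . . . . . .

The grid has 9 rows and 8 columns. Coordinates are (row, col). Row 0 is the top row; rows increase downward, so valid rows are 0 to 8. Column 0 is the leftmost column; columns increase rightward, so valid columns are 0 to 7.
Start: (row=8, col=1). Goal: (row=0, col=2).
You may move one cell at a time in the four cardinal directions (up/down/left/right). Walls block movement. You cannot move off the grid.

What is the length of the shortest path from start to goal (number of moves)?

BFS from (row=8, col=1) until reaching (row=0, col=2):
  Distance 0: (row=8, col=1)
  Distance 1: (row=7, col=1), (row=8, col=0), (row=8, col=2)
  Distance 2: (row=6, col=1), (row=7, col=0), (row=7, col=2), (row=8, col=3)
  Distance 3: (row=5, col=1), (row=6, col=0), (row=6, col=2), (row=7, col=3), (row=8, col=4)
  Distance 4: (row=4, col=1), (row=5, col=0), (row=5, col=2), (row=6, col=3), (row=7, col=4), (row=8, col=5)
  Distance 5: (row=3, col=1), (row=4, col=0), (row=4, col=2), (row=5, col=3), (row=6, col=4), (row=7, col=5), (row=8, col=6)
  Distance 6: (row=2, col=1), (row=3, col=0), (row=3, col=2), (row=4, col=3), (row=5, col=4), (row=6, col=5), (row=7, col=6), (row=8, col=7)
  Distance 7: (row=1, col=1), (row=2, col=0), (row=2, col=2), (row=3, col=3), (row=4, col=4), (row=5, col=5), (row=6, col=6), (row=7, col=7)
  Distance 8: (row=0, col=1), (row=1, col=0), (row=1, col=2), (row=2, col=3), (row=3, col=4), (row=4, col=5), (row=5, col=6), (row=6, col=7)
  Distance 9: (row=0, col=0), (row=0, col=2), (row=1, col=3), (row=2, col=4), (row=3, col=5), (row=4, col=6), (row=5, col=7)  <- goal reached here
One shortest path (9 moves): (row=8, col=1) -> (row=8, col=2) -> (row=7, col=2) -> (row=6, col=2) -> (row=5, col=2) -> (row=4, col=2) -> (row=3, col=2) -> (row=2, col=2) -> (row=1, col=2) -> (row=0, col=2)

Answer: Shortest path length: 9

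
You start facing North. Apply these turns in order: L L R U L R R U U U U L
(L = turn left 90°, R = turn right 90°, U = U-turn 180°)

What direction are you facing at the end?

Answer: Final heading: East

Derivation:
Start: North
  L (left (90° counter-clockwise)) -> West
  L (left (90° counter-clockwise)) -> South
  R (right (90° clockwise)) -> West
  U (U-turn (180°)) -> East
  L (left (90° counter-clockwise)) -> North
  R (right (90° clockwise)) -> East
  R (right (90° clockwise)) -> South
  U (U-turn (180°)) -> North
  U (U-turn (180°)) -> South
  U (U-turn (180°)) -> North
  U (U-turn (180°)) -> South
  L (left (90° counter-clockwise)) -> East
Final: East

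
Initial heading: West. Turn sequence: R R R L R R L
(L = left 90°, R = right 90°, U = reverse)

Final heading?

Start: West
  R (right (90° clockwise)) -> North
  R (right (90° clockwise)) -> East
  R (right (90° clockwise)) -> South
  L (left (90° counter-clockwise)) -> East
  R (right (90° clockwise)) -> South
  R (right (90° clockwise)) -> West
  L (left (90° counter-clockwise)) -> South
Final: South

Answer: Final heading: South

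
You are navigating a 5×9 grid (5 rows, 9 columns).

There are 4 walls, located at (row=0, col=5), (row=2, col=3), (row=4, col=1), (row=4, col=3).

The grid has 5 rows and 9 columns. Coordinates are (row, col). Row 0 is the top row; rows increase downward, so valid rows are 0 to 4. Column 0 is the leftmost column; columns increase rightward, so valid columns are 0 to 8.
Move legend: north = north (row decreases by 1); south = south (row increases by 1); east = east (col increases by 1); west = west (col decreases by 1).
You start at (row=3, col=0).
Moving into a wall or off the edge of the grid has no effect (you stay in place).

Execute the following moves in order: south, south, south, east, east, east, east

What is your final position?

Answer: Final position: (row=4, col=0)

Derivation:
Start: (row=3, col=0)
  south (south): (row=3, col=0) -> (row=4, col=0)
  south (south): blocked, stay at (row=4, col=0)
  south (south): blocked, stay at (row=4, col=0)
  [×4]east (east): blocked, stay at (row=4, col=0)
Final: (row=4, col=0)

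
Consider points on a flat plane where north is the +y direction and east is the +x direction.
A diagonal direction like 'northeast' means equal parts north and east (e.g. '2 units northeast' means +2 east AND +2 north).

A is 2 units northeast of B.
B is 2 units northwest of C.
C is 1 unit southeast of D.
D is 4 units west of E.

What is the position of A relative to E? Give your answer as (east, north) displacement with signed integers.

Place E at the origin (east=0, north=0).
  D is 4 units west of E: delta (east=-4, north=+0); D at (east=-4, north=0).
  C is 1 unit southeast of D: delta (east=+1, north=-1); C at (east=-3, north=-1).
  B is 2 units northwest of C: delta (east=-2, north=+2); B at (east=-5, north=1).
  A is 2 units northeast of B: delta (east=+2, north=+2); A at (east=-3, north=3).
Therefore A relative to E: (east=-3, north=3).

Answer: A is at (east=-3, north=3) relative to E.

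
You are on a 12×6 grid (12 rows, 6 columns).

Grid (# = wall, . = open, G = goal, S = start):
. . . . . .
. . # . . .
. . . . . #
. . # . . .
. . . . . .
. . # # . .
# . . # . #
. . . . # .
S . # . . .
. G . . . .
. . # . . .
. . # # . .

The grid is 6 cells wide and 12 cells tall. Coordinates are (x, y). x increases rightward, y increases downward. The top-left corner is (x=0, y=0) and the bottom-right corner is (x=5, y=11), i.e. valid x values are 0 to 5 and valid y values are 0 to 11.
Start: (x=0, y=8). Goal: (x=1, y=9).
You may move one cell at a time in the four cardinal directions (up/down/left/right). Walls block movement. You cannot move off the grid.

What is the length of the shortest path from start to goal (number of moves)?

BFS from (x=0, y=8) until reaching (x=1, y=9):
  Distance 0: (x=0, y=8)
  Distance 1: (x=0, y=7), (x=1, y=8), (x=0, y=9)
  Distance 2: (x=1, y=7), (x=1, y=9), (x=0, y=10)  <- goal reached here
One shortest path (2 moves): (x=0, y=8) -> (x=1, y=8) -> (x=1, y=9)

Answer: Shortest path length: 2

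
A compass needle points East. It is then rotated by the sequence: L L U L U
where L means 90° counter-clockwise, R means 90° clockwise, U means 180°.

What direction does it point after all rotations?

Start: East
  L (left (90° counter-clockwise)) -> North
  L (left (90° counter-clockwise)) -> West
  U (U-turn (180°)) -> East
  L (left (90° counter-clockwise)) -> North
  U (U-turn (180°)) -> South
Final: South

Answer: Final heading: South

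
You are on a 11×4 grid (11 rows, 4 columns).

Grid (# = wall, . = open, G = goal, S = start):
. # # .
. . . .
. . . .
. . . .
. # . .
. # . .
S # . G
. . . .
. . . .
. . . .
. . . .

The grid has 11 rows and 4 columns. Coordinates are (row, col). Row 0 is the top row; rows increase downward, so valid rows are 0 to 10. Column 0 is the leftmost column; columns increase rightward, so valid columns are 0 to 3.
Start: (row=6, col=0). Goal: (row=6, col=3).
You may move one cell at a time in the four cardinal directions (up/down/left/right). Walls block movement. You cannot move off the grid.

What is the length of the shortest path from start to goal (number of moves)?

BFS from (row=6, col=0) until reaching (row=6, col=3):
  Distance 0: (row=6, col=0)
  Distance 1: (row=5, col=0), (row=7, col=0)
  Distance 2: (row=4, col=0), (row=7, col=1), (row=8, col=0)
  Distance 3: (row=3, col=0), (row=7, col=2), (row=8, col=1), (row=9, col=0)
  Distance 4: (row=2, col=0), (row=3, col=1), (row=6, col=2), (row=7, col=3), (row=8, col=2), (row=9, col=1), (row=10, col=0)
  Distance 5: (row=1, col=0), (row=2, col=1), (row=3, col=2), (row=5, col=2), (row=6, col=3), (row=8, col=3), (row=9, col=2), (row=10, col=1)  <- goal reached here
One shortest path (5 moves): (row=6, col=0) -> (row=7, col=0) -> (row=7, col=1) -> (row=7, col=2) -> (row=7, col=3) -> (row=6, col=3)

Answer: Shortest path length: 5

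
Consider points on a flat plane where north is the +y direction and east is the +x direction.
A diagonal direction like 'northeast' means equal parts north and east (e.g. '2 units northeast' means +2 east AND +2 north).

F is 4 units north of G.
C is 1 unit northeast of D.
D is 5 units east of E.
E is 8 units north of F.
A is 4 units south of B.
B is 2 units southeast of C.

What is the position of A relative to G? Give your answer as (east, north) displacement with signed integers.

Place G at the origin (east=0, north=0).
  F is 4 units north of G: delta (east=+0, north=+4); F at (east=0, north=4).
  E is 8 units north of F: delta (east=+0, north=+8); E at (east=0, north=12).
  D is 5 units east of E: delta (east=+5, north=+0); D at (east=5, north=12).
  C is 1 unit northeast of D: delta (east=+1, north=+1); C at (east=6, north=13).
  B is 2 units southeast of C: delta (east=+2, north=-2); B at (east=8, north=11).
  A is 4 units south of B: delta (east=+0, north=-4); A at (east=8, north=7).
Therefore A relative to G: (east=8, north=7).

Answer: A is at (east=8, north=7) relative to G.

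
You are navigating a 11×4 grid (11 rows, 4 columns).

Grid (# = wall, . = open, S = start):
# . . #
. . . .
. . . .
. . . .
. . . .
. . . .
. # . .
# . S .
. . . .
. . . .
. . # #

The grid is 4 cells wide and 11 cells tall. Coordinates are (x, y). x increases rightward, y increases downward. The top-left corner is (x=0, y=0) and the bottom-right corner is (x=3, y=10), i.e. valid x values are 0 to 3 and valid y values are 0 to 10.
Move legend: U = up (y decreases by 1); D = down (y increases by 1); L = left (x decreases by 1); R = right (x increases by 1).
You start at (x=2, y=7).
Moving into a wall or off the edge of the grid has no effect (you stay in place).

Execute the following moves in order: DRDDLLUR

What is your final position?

Answer: Final position: (x=2, y=8)

Derivation:
Start: (x=2, y=7)
  D (down): (x=2, y=7) -> (x=2, y=8)
  R (right): (x=2, y=8) -> (x=3, y=8)
  D (down): (x=3, y=8) -> (x=3, y=9)
  D (down): blocked, stay at (x=3, y=9)
  L (left): (x=3, y=9) -> (x=2, y=9)
  L (left): (x=2, y=9) -> (x=1, y=9)
  U (up): (x=1, y=9) -> (x=1, y=8)
  R (right): (x=1, y=8) -> (x=2, y=8)
Final: (x=2, y=8)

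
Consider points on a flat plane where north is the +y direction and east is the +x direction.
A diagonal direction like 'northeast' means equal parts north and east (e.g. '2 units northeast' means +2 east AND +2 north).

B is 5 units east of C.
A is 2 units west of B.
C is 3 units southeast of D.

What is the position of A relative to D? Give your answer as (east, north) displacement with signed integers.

Answer: A is at (east=6, north=-3) relative to D.

Derivation:
Place D at the origin (east=0, north=0).
  C is 3 units southeast of D: delta (east=+3, north=-3); C at (east=3, north=-3).
  B is 5 units east of C: delta (east=+5, north=+0); B at (east=8, north=-3).
  A is 2 units west of B: delta (east=-2, north=+0); A at (east=6, north=-3).
Therefore A relative to D: (east=6, north=-3).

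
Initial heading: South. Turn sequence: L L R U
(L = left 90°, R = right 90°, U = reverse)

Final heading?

Start: South
  L (left (90° counter-clockwise)) -> East
  L (left (90° counter-clockwise)) -> North
  R (right (90° clockwise)) -> East
  U (U-turn (180°)) -> West
Final: West

Answer: Final heading: West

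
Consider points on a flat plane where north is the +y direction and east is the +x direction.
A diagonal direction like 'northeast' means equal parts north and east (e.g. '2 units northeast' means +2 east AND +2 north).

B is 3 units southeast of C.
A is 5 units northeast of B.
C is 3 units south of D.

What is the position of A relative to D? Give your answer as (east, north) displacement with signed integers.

Place D at the origin (east=0, north=0).
  C is 3 units south of D: delta (east=+0, north=-3); C at (east=0, north=-3).
  B is 3 units southeast of C: delta (east=+3, north=-3); B at (east=3, north=-6).
  A is 5 units northeast of B: delta (east=+5, north=+5); A at (east=8, north=-1).
Therefore A relative to D: (east=8, north=-1).

Answer: A is at (east=8, north=-1) relative to D.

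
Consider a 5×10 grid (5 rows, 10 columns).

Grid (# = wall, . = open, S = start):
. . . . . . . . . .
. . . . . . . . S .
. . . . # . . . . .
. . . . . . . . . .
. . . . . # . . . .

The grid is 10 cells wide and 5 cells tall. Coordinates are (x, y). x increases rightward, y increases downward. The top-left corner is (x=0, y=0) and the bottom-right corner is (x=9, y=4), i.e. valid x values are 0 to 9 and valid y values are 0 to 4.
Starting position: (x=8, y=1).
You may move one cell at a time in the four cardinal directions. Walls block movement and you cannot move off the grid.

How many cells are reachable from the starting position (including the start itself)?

Answer: Reachable cells: 48

Derivation:
BFS flood-fill from (x=8, y=1):
  Distance 0: (x=8, y=1)
  Distance 1: (x=8, y=0), (x=7, y=1), (x=9, y=1), (x=8, y=2)
  Distance 2: (x=7, y=0), (x=9, y=0), (x=6, y=1), (x=7, y=2), (x=9, y=2), (x=8, y=3)
  Distance 3: (x=6, y=0), (x=5, y=1), (x=6, y=2), (x=7, y=3), (x=9, y=3), (x=8, y=4)
  Distance 4: (x=5, y=0), (x=4, y=1), (x=5, y=2), (x=6, y=3), (x=7, y=4), (x=9, y=4)
  Distance 5: (x=4, y=0), (x=3, y=1), (x=5, y=3), (x=6, y=4)
  Distance 6: (x=3, y=0), (x=2, y=1), (x=3, y=2), (x=4, y=3)
  Distance 7: (x=2, y=0), (x=1, y=1), (x=2, y=2), (x=3, y=3), (x=4, y=4)
  Distance 8: (x=1, y=0), (x=0, y=1), (x=1, y=2), (x=2, y=3), (x=3, y=4)
  Distance 9: (x=0, y=0), (x=0, y=2), (x=1, y=3), (x=2, y=4)
  Distance 10: (x=0, y=3), (x=1, y=4)
  Distance 11: (x=0, y=4)
Total reachable: 48 (grid has 48 open cells total)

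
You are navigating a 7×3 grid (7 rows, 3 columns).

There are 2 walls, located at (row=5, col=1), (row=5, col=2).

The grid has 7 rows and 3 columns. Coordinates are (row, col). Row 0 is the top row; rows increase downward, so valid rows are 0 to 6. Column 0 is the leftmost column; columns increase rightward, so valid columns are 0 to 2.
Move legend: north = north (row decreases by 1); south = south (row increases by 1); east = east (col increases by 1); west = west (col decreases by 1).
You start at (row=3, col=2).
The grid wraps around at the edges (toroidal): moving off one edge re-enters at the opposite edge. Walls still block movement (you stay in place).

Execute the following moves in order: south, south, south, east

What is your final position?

Answer: Final position: (row=4, col=0)

Derivation:
Start: (row=3, col=2)
  south (south): (row=3, col=2) -> (row=4, col=2)
  south (south): blocked, stay at (row=4, col=2)
  south (south): blocked, stay at (row=4, col=2)
  east (east): (row=4, col=2) -> (row=4, col=0)
Final: (row=4, col=0)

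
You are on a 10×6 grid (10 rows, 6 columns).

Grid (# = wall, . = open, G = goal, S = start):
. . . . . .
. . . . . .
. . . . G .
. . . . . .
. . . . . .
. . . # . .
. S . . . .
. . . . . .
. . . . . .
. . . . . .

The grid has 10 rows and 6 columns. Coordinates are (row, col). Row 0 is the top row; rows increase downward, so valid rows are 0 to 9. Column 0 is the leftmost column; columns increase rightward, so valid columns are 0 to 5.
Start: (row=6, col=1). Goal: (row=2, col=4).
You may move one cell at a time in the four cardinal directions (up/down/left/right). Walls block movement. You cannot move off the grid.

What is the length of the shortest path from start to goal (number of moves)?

BFS from (row=6, col=1) until reaching (row=2, col=4):
  Distance 0: (row=6, col=1)
  Distance 1: (row=5, col=1), (row=6, col=0), (row=6, col=2), (row=7, col=1)
  Distance 2: (row=4, col=1), (row=5, col=0), (row=5, col=2), (row=6, col=3), (row=7, col=0), (row=7, col=2), (row=8, col=1)
  Distance 3: (row=3, col=1), (row=4, col=0), (row=4, col=2), (row=6, col=4), (row=7, col=3), (row=8, col=0), (row=8, col=2), (row=9, col=1)
  Distance 4: (row=2, col=1), (row=3, col=0), (row=3, col=2), (row=4, col=3), (row=5, col=4), (row=6, col=5), (row=7, col=4), (row=8, col=3), (row=9, col=0), (row=9, col=2)
  Distance 5: (row=1, col=1), (row=2, col=0), (row=2, col=2), (row=3, col=3), (row=4, col=4), (row=5, col=5), (row=7, col=5), (row=8, col=4), (row=9, col=3)
  Distance 6: (row=0, col=1), (row=1, col=0), (row=1, col=2), (row=2, col=3), (row=3, col=4), (row=4, col=5), (row=8, col=5), (row=9, col=4)
  Distance 7: (row=0, col=0), (row=0, col=2), (row=1, col=3), (row=2, col=4), (row=3, col=5), (row=9, col=5)  <- goal reached here
One shortest path (7 moves): (row=6, col=1) -> (row=6, col=2) -> (row=6, col=3) -> (row=6, col=4) -> (row=5, col=4) -> (row=4, col=4) -> (row=3, col=4) -> (row=2, col=4)

Answer: Shortest path length: 7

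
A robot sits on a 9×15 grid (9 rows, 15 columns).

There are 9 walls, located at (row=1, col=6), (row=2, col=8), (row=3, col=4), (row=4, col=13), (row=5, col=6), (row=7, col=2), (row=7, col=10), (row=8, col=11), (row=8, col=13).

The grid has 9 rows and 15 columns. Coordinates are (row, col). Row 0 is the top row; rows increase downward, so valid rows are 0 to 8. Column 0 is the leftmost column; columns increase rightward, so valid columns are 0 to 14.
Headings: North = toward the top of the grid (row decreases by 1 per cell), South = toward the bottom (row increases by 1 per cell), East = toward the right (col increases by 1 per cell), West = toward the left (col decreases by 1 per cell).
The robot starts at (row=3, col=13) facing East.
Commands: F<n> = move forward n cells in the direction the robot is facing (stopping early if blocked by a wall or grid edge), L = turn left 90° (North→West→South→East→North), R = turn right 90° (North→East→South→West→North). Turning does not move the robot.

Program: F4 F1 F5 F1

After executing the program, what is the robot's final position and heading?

Start: (row=3, col=13), facing East
  F4: move forward 1/4 (blocked), now at (row=3, col=14)
  F1: move forward 0/1 (blocked), now at (row=3, col=14)
  F5: move forward 0/5 (blocked), now at (row=3, col=14)
  F1: move forward 0/1 (blocked), now at (row=3, col=14)
Final: (row=3, col=14), facing East

Answer: Final position: (row=3, col=14), facing East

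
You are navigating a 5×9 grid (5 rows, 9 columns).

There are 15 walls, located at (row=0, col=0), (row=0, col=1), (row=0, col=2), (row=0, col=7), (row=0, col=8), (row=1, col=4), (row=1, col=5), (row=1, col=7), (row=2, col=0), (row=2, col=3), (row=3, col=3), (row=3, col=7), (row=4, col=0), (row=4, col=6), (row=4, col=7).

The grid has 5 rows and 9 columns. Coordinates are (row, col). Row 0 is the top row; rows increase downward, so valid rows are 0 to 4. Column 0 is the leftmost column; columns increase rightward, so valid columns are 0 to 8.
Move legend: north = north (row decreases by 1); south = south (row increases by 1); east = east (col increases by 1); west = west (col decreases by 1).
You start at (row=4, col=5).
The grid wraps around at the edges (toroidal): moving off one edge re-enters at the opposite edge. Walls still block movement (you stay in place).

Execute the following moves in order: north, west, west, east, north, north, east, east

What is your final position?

Start: (row=4, col=5)
  north (north): (row=4, col=5) -> (row=3, col=5)
  west (west): (row=3, col=5) -> (row=3, col=4)
  west (west): blocked, stay at (row=3, col=4)
  east (east): (row=3, col=4) -> (row=3, col=5)
  north (north): (row=3, col=5) -> (row=2, col=5)
  north (north): blocked, stay at (row=2, col=5)
  east (east): (row=2, col=5) -> (row=2, col=6)
  east (east): (row=2, col=6) -> (row=2, col=7)
Final: (row=2, col=7)

Answer: Final position: (row=2, col=7)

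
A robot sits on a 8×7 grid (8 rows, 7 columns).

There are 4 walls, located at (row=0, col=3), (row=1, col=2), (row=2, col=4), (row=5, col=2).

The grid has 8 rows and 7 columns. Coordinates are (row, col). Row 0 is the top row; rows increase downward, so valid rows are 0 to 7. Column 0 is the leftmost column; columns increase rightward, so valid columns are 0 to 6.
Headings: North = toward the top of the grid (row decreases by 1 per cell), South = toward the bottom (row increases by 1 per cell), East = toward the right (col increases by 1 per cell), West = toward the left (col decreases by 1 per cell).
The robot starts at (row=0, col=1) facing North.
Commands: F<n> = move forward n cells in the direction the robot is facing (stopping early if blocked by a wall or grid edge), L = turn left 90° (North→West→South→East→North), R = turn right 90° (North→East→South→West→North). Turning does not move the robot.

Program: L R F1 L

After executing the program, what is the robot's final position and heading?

Start: (row=0, col=1), facing North
  L: turn left, now facing West
  R: turn right, now facing North
  F1: move forward 0/1 (blocked), now at (row=0, col=1)
  L: turn left, now facing West
Final: (row=0, col=1), facing West

Answer: Final position: (row=0, col=1), facing West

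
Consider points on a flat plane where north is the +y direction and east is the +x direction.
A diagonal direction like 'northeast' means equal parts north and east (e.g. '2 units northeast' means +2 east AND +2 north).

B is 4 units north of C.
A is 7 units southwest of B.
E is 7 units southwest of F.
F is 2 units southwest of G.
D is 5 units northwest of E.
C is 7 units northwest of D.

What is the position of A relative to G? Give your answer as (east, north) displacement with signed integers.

Place G at the origin (east=0, north=0).
  F is 2 units southwest of G: delta (east=-2, north=-2); F at (east=-2, north=-2).
  E is 7 units southwest of F: delta (east=-7, north=-7); E at (east=-9, north=-9).
  D is 5 units northwest of E: delta (east=-5, north=+5); D at (east=-14, north=-4).
  C is 7 units northwest of D: delta (east=-7, north=+7); C at (east=-21, north=3).
  B is 4 units north of C: delta (east=+0, north=+4); B at (east=-21, north=7).
  A is 7 units southwest of B: delta (east=-7, north=-7); A at (east=-28, north=0).
Therefore A relative to G: (east=-28, north=0).

Answer: A is at (east=-28, north=0) relative to G.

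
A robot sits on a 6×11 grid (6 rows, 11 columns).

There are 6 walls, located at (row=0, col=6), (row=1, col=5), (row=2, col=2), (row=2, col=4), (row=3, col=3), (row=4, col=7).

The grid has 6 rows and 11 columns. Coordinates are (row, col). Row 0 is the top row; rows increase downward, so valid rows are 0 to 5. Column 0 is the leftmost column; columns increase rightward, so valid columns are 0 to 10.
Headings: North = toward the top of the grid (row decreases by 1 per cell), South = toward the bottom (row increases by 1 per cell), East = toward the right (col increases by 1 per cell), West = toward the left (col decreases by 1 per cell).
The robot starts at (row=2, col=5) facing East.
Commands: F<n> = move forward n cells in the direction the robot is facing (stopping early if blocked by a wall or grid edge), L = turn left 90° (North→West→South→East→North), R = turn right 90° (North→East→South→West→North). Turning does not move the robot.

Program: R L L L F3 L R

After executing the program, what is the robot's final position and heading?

Start: (row=2, col=5), facing East
  R: turn right, now facing South
  L: turn left, now facing East
  L: turn left, now facing North
  L: turn left, now facing West
  F3: move forward 0/3 (blocked), now at (row=2, col=5)
  L: turn left, now facing South
  R: turn right, now facing West
Final: (row=2, col=5), facing West

Answer: Final position: (row=2, col=5), facing West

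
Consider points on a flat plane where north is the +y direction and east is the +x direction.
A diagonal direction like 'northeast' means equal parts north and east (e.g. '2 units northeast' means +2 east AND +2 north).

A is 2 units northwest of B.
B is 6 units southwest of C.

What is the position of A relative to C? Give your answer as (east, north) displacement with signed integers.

Place C at the origin (east=0, north=0).
  B is 6 units southwest of C: delta (east=-6, north=-6); B at (east=-6, north=-6).
  A is 2 units northwest of B: delta (east=-2, north=+2); A at (east=-8, north=-4).
Therefore A relative to C: (east=-8, north=-4).

Answer: A is at (east=-8, north=-4) relative to C.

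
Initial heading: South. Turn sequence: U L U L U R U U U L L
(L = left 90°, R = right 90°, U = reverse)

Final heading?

Answer: Final heading: West

Derivation:
Start: South
  U (U-turn (180°)) -> North
  L (left (90° counter-clockwise)) -> West
  U (U-turn (180°)) -> East
  L (left (90° counter-clockwise)) -> North
  U (U-turn (180°)) -> South
  R (right (90° clockwise)) -> West
  U (U-turn (180°)) -> East
  U (U-turn (180°)) -> West
  U (U-turn (180°)) -> East
  L (left (90° counter-clockwise)) -> North
  L (left (90° counter-clockwise)) -> West
Final: West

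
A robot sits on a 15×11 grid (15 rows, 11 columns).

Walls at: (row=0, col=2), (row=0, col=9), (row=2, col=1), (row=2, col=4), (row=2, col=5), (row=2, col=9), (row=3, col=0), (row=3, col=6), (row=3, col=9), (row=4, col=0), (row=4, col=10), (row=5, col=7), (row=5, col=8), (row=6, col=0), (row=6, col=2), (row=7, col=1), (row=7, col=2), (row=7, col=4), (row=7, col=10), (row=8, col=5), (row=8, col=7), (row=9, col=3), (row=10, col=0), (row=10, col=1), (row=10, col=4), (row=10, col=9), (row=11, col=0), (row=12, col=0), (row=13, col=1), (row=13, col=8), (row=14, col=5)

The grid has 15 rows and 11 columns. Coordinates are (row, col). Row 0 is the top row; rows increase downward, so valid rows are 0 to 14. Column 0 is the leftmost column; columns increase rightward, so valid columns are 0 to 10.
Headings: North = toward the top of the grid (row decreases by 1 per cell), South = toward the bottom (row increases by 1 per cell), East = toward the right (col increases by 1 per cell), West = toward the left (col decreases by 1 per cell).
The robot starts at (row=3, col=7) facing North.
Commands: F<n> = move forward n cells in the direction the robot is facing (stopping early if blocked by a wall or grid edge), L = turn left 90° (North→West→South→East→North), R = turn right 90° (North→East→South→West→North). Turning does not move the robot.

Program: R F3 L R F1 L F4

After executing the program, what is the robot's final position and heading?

Start: (row=3, col=7), facing North
  R: turn right, now facing East
  F3: move forward 1/3 (blocked), now at (row=3, col=8)
  L: turn left, now facing North
  R: turn right, now facing East
  F1: move forward 0/1 (blocked), now at (row=3, col=8)
  L: turn left, now facing North
  F4: move forward 3/4 (blocked), now at (row=0, col=8)
Final: (row=0, col=8), facing North

Answer: Final position: (row=0, col=8), facing North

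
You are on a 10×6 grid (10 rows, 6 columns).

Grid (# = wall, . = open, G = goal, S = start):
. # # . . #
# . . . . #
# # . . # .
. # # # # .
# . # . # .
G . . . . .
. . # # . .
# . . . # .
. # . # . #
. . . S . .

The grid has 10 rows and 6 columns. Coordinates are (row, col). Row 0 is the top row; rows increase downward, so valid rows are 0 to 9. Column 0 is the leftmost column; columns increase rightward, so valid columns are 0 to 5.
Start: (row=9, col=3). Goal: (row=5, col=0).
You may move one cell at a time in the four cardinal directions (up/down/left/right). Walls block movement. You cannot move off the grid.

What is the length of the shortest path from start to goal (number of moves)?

Answer: Shortest path length: 7

Derivation:
BFS from (row=9, col=3) until reaching (row=5, col=0):
  Distance 0: (row=9, col=3)
  Distance 1: (row=9, col=2), (row=9, col=4)
  Distance 2: (row=8, col=2), (row=8, col=4), (row=9, col=1), (row=9, col=5)
  Distance 3: (row=7, col=2), (row=9, col=0)
  Distance 4: (row=7, col=1), (row=7, col=3), (row=8, col=0)
  Distance 5: (row=6, col=1)
  Distance 6: (row=5, col=1), (row=6, col=0)
  Distance 7: (row=4, col=1), (row=5, col=0), (row=5, col=2)  <- goal reached here
One shortest path (7 moves): (row=9, col=3) -> (row=9, col=2) -> (row=8, col=2) -> (row=7, col=2) -> (row=7, col=1) -> (row=6, col=1) -> (row=6, col=0) -> (row=5, col=0)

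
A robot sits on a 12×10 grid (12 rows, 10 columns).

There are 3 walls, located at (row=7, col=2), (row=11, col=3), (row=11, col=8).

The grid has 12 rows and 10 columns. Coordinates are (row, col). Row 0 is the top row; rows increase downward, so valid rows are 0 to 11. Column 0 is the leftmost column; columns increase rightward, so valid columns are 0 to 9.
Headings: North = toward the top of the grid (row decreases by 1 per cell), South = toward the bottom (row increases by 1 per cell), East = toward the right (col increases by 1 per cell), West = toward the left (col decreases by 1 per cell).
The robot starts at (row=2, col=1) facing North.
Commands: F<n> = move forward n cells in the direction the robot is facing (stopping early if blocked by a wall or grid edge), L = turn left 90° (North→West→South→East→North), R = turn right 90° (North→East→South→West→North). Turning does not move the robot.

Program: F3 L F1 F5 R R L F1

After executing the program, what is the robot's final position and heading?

Start: (row=2, col=1), facing North
  F3: move forward 2/3 (blocked), now at (row=0, col=1)
  L: turn left, now facing West
  F1: move forward 1, now at (row=0, col=0)
  F5: move forward 0/5 (blocked), now at (row=0, col=0)
  R: turn right, now facing North
  R: turn right, now facing East
  L: turn left, now facing North
  F1: move forward 0/1 (blocked), now at (row=0, col=0)
Final: (row=0, col=0), facing North

Answer: Final position: (row=0, col=0), facing North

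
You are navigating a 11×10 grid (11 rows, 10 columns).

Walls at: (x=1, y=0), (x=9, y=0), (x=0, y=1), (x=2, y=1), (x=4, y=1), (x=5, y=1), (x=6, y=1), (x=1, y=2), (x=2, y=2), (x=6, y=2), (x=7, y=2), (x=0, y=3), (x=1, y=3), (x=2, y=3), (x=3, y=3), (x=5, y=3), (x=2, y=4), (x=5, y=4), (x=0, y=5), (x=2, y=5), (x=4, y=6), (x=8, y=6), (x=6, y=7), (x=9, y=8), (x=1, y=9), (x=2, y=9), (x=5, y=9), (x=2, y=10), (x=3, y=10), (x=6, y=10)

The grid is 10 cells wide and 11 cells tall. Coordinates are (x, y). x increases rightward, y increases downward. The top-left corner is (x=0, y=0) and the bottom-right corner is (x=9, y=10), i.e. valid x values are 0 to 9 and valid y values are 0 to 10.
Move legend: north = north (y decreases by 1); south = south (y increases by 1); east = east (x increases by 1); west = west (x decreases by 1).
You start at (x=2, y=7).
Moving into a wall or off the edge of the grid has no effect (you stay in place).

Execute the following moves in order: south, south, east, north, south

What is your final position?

Answer: Final position: (x=3, y=8)

Derivation:
Start: (x=2, y=7)
  south (south): (x=2, y=7) -> (x=2, y=8)
  south (south): blocked, stay at (x=2, y=8)
  east (east): (x=2, y=8) -> (x=3, y=8)
  north (north): (x=3, y=8) -> (x=3, y=7)
  south (south): (x=3, y=7) -> (x=3, y=8)
Final: (x=3, y=8)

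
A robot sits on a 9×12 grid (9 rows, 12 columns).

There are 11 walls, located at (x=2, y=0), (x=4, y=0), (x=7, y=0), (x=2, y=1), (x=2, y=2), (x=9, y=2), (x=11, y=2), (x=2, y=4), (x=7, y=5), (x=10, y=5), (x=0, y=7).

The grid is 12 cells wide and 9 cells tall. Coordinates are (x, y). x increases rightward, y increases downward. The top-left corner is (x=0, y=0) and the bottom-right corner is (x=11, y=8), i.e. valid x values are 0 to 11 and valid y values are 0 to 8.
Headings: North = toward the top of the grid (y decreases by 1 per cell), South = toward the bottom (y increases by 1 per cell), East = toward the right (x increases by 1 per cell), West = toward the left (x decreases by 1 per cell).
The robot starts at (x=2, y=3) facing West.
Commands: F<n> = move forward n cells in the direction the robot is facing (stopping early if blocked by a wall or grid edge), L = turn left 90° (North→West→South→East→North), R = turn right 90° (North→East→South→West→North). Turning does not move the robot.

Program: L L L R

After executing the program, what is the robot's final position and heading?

Start: (x=2, y=3), facing West
  L: turn left, now facing South
  L: turn left, now facing East
  L: turn left, now facing North
  R: turn right, now facing East
Final: (x=2, y=3), facing East

Answer: Final position: (x=2, y=3), facing East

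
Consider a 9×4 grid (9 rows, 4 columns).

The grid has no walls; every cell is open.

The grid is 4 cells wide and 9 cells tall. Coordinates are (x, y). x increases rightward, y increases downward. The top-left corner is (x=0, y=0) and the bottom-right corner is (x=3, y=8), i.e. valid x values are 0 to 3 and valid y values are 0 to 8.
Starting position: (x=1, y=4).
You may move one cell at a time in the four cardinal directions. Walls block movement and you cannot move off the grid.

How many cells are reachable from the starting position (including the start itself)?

BFS flood-fill from (x=1, y=4):
  Distance 0: (x=1, y=4)
  Distance 1: (x=1, y=3), (x=0, y=4), (x=2, y=4), (x=1, y=5)
  Distance 2: (x=1, y=2), (x=0, y=3), (x=2, y=3), (x=3, y=4), (x=0, y=5), (x=2, y=5), (x=1, y=6)
  Distance 3: (x=1, y=1), (x=0, y=2), (x=2, y=2), (x=3, y=3), (x=3, y=5), (x=0, y=6), (x=2, y=6), (x=1, y=7)
  Distance 4: (x=1, y=0), (x=0, y=1), (x=2, y=1), (x=3, y=2), (x=3, y=6), (x=0, y=7), (x=2, y=7), (x=1, y=8)
  Distance 5: (x=0, y=0), (x=2, y=0), (x=3, y=1), (x=3, y=7), (x=0, y=8), (x=2, y=8)
  Distance 6: (x=3, y=0), (x=3, y=8)
Total reachable: 36 (grid has 36 open cells total)

Answer: Reachable cells: 36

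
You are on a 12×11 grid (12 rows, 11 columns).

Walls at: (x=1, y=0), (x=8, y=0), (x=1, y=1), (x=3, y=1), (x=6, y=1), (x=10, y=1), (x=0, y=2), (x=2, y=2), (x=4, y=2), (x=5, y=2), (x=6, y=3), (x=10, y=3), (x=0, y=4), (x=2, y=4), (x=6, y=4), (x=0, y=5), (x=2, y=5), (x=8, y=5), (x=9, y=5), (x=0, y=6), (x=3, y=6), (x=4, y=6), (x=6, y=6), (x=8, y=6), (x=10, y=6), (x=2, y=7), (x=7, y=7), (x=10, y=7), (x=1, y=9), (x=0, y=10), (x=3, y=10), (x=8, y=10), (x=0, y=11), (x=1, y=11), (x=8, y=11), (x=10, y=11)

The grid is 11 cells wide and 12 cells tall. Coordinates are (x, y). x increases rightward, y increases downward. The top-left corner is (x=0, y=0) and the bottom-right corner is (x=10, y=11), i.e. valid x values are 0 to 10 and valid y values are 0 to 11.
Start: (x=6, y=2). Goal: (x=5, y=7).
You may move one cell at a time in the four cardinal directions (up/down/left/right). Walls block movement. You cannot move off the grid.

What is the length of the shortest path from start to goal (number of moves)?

BFS from (x=6, y=2) until reaching (x=5, y=7):
  Distance 0: (x=6, y=2)
  Distance 1: (x=7, y=2)
  Distance 2: (x=7, y=1), (x=8, y=2), (x=7, y=3)
  Distance 3: (x=7, y=0), (x=8, y=1), (x=9, y=2), (x=8, y=3), (x=7, y=4)
  Distance 4: (x=6, y=0), (x=9, y=1), (x=10, y=2), (x=9, y=3), (x=8, y=4), (x=7, y=5)
  Distance 5: (x=5, y=0), (x=9, y=0), (x=9, y=4), (x=6, y=5), (x=7, y=6)
  Distance 6: (x=4, y=0), (x=10, y=0), (x=5, y=1), (x=10, y=4), (x=5, y=5)
  Distance 7: (x=3, y=0), (x=4, y=1), (x=5, y=4), (x=4, y=5), (x=10, y=5), (x=5, y=6)
  Distance 8: (x=2, y=0), (x=5, y=3), (x=4, y=4), (x=3, y=5), (x=5, y=7)  <- goal reached here
One shortest path (8 moves): (x=6, y=2) -> (x=7, y=2) -> (x=7, y=3) -> (x=7, y=4) -> (x=7, y=5) -> (x=6, y=5) -> (x=5, y=5) -> (x=5, y=6) -> (x=5, y=7)

Answer: Shortest path length: 8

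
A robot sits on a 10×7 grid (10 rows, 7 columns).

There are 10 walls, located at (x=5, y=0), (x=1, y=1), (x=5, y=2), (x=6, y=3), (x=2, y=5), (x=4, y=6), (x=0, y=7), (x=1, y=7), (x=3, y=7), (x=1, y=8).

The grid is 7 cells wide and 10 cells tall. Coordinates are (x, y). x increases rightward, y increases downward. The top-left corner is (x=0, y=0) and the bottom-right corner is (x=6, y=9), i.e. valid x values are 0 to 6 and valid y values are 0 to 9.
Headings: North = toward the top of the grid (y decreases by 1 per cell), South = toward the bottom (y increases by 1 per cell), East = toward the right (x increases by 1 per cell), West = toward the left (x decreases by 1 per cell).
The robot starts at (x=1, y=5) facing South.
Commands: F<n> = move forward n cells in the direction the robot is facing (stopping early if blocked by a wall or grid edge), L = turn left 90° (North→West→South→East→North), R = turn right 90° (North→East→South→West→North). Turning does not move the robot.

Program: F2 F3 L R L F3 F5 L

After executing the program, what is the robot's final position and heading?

Answer: Final position: (x=3, y=6), facing North

Derivation:
Start: (x=1, y=5), facing South
  F2: move forward 1/2 (blocked), now at (x=1, y=6)
  F3: move forward 0/3 (blocked), now at (x=1, y=6)
  L: turn left, now facing East
  R: turn right, now facing South
  L: turn left, now facing East
  F3: move forward 2/3 (blocked), now at (x=3, y=6)
  F5: move forward 0/5 (blocked), now at (x=3, y=6)
  L: turn left, now facing North
Final: (x=3, y=6), facing North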